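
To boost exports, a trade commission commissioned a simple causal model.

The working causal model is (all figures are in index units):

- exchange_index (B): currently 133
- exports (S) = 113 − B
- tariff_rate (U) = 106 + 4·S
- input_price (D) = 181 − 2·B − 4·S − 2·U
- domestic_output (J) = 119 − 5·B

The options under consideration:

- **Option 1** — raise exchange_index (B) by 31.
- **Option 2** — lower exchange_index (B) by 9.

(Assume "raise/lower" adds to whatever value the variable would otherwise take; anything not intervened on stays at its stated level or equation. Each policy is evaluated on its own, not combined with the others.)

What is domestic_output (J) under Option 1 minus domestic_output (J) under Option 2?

Option 1 (B + 31):
  B = 133 + 31 = 164
  J = 119 − 5·164 = -701
Option 2 (B − 9):
  B = 133 − 9 = 124
  J = 119 − 5·124 = -501
J: -701 − (-501) = -200

-200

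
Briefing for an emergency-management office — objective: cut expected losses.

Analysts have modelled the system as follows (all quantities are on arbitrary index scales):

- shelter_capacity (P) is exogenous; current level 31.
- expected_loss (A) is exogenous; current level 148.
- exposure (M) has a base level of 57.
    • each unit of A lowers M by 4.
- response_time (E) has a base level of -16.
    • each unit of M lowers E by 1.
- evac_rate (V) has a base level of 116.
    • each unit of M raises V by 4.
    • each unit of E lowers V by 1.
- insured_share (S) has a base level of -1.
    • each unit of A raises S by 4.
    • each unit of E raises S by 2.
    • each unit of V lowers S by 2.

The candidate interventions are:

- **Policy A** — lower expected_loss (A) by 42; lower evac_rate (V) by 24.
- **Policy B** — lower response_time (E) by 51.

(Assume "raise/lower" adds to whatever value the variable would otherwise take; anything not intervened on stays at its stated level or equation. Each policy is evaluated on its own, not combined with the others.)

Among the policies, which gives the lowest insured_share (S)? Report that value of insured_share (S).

Policy A (A − 42, V − 24):
  A = 148 − 42 = 106
  M = 57 − 4·106 = -367
  E = -16 − (-367) = 351
  V = 116 + 4·(-367) − 351 (−24 from intervention) = -1727
  S = -1 + 4·106 + 2·351 − 2·(-1727) = 4579
Policy B (E − 51):
  A = 148
  M = 57 − 4·148 = -535
  E = -16 − (-535) (−51 from intervention) = 468
  V = 116 + 4·(-535) − 468 = -2492
  S = -1 + 4·148 + 2·468 − 2·(-2492) = 6511
Comparing — Policy A: S=4579, Policy B: S=6511. Lowest is 4579 (Policy A).

4579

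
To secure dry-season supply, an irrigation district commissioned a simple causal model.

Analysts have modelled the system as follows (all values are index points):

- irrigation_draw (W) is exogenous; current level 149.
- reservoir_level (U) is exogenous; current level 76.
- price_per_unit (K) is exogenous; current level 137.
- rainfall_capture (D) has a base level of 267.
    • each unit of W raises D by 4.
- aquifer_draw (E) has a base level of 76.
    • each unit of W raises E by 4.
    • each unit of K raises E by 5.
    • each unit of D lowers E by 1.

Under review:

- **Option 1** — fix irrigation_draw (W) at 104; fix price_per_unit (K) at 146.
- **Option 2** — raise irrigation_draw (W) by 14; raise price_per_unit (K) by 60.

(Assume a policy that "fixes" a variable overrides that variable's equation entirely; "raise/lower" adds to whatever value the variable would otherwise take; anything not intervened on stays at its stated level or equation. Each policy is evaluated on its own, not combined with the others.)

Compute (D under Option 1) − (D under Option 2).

-236

Option 1 (W := 104, K := 146):
  W = 104
  D = 267 + 4·104 = 683
Option 2 (W + 14, K + 60):
  W = 149 + 14 = 163
  D = 267 + 4·163 = 919
D: 683 − 919 = -236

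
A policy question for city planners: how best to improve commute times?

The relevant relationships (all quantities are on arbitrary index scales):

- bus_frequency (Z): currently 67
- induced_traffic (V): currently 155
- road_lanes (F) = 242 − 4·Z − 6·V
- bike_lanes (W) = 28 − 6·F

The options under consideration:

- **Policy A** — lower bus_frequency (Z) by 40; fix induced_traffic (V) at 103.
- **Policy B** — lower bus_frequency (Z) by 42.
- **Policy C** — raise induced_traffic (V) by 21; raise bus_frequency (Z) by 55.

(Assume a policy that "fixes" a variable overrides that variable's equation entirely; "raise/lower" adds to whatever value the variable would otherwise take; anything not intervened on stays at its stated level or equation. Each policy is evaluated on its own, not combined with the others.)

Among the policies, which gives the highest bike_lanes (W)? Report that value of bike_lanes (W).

7840

Policy A (Z − 40, V := 103):
  Z = 67 − 40 = 27
  V = 103
  F = 242 − 4·27 − 6·103 = -484
  W = 28 − 6·(-484) = 2932
Policy B (Z − 42):
  Z = 67 − 42 = 25
  V = 155
  F = 242 − 4·25 − 6·155 = -788
  W = 28 − 6·(-788) = 4756
Policy C (V + 21, Z + 55):
  Z = 67 + 55 = 122
  V = 155 + 21 = 176
  F = 242 − 4·122 − 6·176 = -1302
  W = 28 − 6·(-1302) = 7840
Comparing — Policy A: W=2932, Policy B: W=4756, Policy C: W=7840. Highest is 7840 (Policy C).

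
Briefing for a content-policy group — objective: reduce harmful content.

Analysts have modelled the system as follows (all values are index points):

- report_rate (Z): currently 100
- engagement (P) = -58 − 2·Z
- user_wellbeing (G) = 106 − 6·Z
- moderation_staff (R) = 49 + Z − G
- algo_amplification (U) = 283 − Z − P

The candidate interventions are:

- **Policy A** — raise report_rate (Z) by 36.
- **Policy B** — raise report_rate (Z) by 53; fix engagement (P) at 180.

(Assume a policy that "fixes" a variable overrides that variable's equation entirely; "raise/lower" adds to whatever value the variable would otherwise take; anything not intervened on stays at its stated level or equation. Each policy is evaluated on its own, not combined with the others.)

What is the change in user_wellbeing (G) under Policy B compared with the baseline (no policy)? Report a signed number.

Baseline:
  Z = 100
  G = 106 − 6·100 = -494
Policy B (Z + 53, P := 180):
  Z = 100 + 53 = 153
  G = 106 − 6·153 = -812
Change in G: -812 − (-494) = -318

-318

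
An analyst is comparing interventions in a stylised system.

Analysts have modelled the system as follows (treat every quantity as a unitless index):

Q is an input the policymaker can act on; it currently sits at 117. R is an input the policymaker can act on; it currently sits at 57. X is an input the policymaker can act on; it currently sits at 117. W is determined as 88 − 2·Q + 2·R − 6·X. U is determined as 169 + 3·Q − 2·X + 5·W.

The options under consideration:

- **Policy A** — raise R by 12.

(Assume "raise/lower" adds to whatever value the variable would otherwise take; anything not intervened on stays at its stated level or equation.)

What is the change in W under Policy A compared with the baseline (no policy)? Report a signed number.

Baseline:
  Q = 117
  R = 57
  X = 117
  W = 88 − 2·117 + 2·57 − 6·117 = -734
Policy A (R + 12):
  Q = 117
  R = 57 + 12 = 69
  X = 117
  W = 88 − 2·117 + 2·69 − 6·117 = -710
Change in W: -710 − (-734) = 24

24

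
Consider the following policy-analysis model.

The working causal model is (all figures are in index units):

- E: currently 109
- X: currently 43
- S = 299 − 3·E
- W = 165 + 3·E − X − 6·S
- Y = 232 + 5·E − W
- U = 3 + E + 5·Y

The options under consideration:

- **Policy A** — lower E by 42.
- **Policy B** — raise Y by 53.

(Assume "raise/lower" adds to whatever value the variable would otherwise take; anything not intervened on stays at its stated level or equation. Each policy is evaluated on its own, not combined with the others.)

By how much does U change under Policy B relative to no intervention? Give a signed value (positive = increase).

265

Baseline:
  E = 109
  X = 43
  S = 299 − 3·109 = -28
  W = 165 + 3·109 − 43 − 6·(-28) = 617
  Y = 232 + 5·109 − 617 = 160
  U = 3 + 109 + 5·160 = 912
Policy B (Y + 53):
  E = 109
  X = 43
  S = 299 − 3·109 = -28
  W = 165 + 3·109 − 43 − 6·(-28) = 617
  Y = 232 + 5·109 − 617 (+53 from intervention) = 213
  U = 3 + 109 + 5·213 = 1177
Change in U: 1177 − 912 = 265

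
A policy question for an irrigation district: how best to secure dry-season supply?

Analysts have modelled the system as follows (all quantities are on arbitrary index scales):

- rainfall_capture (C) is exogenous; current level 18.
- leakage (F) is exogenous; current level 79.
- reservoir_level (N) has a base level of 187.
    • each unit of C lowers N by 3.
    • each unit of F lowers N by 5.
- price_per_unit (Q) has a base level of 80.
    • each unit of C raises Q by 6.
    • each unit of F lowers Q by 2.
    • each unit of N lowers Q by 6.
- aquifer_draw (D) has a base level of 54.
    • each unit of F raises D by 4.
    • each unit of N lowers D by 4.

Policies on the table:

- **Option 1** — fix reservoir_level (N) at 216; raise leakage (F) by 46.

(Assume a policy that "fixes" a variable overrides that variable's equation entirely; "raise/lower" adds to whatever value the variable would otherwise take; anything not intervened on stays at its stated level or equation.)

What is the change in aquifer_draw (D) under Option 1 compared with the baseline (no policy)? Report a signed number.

Baseline:
  C = 18
  F = 79
  N = 187 − 3·18 − 5·79 = -262
  D = 54 + 4·79 − 4·(-262) = 1418
Option 1 (N := 216, F + 46):
  C = 18
  F = 79 + 46 = 125
  N = 216
  D = 54 + 4·125 − 4·216 = -310
Change in D: -310 − 1418 = -1728

-1728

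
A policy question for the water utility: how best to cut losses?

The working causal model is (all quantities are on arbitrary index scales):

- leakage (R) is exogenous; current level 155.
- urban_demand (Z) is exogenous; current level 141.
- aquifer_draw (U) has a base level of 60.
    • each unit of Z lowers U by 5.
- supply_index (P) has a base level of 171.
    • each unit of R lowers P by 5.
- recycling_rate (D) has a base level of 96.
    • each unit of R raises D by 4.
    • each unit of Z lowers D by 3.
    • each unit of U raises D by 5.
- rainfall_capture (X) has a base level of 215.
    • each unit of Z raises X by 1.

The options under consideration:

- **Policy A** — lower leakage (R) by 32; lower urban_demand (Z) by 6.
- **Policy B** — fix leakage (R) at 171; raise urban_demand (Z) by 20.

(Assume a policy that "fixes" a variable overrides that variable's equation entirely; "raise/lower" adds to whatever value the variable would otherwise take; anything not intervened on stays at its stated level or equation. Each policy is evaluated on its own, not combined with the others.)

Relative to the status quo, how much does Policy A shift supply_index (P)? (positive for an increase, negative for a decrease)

160

Baseline:
  R = 155
  P = 171 − 5·155 = -604
Policy A (R − 32, Z − 6):
  R = 155 − 32 = 123
  P = 171 − 5·123 = -444
Change in P: -444 − (-604) = 160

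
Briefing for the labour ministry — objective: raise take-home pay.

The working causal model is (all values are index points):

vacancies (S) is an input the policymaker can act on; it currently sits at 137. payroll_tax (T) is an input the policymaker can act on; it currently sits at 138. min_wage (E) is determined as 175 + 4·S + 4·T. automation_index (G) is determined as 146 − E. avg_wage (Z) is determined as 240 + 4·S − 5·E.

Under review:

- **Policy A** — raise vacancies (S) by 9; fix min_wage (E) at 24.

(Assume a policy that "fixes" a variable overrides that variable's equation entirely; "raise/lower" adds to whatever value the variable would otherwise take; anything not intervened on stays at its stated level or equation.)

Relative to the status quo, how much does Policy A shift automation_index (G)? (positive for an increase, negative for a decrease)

Baseline:
  S = 137
  T = 138
  E = 175 + 4·137 + 4·138 = 1275
  G = 146 − 1275 = -1129
Policy A (S + 9, E := 24):
  S = 137 + 9 = 146
  T = 138
  E = 24
  G = 146 − 24 = 122
Change in G: 122 − (-1129) = 1251

1251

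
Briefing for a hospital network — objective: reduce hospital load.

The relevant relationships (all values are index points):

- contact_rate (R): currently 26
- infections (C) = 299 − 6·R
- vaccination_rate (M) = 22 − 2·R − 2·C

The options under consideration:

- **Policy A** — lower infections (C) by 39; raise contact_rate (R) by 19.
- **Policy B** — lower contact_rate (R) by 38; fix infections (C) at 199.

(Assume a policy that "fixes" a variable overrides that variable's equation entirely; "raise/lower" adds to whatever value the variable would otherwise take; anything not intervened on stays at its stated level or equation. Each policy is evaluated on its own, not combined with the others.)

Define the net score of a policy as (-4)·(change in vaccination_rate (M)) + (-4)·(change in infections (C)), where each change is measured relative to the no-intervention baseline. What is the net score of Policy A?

-460

Baseline:
  R = 26
  C = 299 − 6·26 = 143
  M = 22 − 2·26 − 2·143 = -316
Policy A (C − 39, R + 19):
  R = 26 + 19 = 45
  C = 299 − 6·45 (−39 from intervention) = -10
  M = 22 − 2·45 − 2·(-10) = -48
ΔM = -48 − (-316) = 268; ΔC = -10 − 143 = -153
Score = (-4)·268 + (-4)·(-153) = -460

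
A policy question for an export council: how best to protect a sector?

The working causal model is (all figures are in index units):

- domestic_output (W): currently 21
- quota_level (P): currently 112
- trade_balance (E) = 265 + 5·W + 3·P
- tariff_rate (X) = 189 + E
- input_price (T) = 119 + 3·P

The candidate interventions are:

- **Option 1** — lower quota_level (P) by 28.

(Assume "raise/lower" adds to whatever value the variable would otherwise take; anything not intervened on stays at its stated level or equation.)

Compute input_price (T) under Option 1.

371

Option 1 (P − 28):
  P = 112 − 28 = 84
  T = 119 + 3·84 = 371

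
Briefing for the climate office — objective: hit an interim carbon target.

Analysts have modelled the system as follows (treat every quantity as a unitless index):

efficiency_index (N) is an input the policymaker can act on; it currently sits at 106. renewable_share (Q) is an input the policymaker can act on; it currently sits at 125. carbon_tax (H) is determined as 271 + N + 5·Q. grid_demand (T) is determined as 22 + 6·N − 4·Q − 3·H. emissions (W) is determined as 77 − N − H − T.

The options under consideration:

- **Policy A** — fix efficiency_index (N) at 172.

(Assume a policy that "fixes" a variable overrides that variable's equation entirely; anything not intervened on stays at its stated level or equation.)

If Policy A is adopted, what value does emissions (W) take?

Policy A (N := 172):
  N = 172
  Q = 125
  H = 271 + 172 + 5·125 = 1068
  T = 22 + 6·172 − 4·125 − 3·1068 = -2650
  W = 77 − 172 − 1068 − (-2650) = 1487

1487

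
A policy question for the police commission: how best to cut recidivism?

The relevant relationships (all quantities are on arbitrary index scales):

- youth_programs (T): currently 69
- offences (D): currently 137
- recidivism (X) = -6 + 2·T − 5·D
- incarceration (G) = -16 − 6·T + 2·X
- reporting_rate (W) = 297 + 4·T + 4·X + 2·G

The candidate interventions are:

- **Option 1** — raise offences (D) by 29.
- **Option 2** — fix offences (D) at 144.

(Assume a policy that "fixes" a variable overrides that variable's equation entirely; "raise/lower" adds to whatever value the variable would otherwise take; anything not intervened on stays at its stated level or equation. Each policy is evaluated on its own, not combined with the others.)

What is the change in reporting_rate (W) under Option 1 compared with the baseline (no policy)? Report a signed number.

Baseline:
  T = 69
  D = 137
  X = -6 + 2·69 − 5·137 = -553
  G = -16 − 6·69 + 2·(-553) = -1536
  W = 297 + 4·69 + 4·(-553) + 2·(-1536) = -4711
Option 1 (D + 29):
  T = 69
  D = 137 + 29 = 166
  X = -6 + 2·69 − 5·166 = -698
  G = -16 − 6·69 + 2·(-698) = -1826
  W = 297 + 4·69 + 4·(-698) + 2·(-1826) = -5871
Change in W: -5871 − (-4711) = -1160

-1160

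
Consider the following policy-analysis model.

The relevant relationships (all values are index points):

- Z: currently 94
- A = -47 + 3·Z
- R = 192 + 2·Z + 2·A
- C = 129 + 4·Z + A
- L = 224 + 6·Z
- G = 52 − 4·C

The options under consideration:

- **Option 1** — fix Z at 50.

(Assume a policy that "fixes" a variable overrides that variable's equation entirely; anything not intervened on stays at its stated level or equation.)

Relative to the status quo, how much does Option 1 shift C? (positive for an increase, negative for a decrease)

-308

Baseline:
  Z = 94
  A = -47 + 3·94 = 235
  C = 129 + 4·94 + 235 = 740
Option 1 (Z := 50):
  Z = 50
  A = -47 + 3·50 = 103
  C = 129 + 4·50 + 103 = 432
Change in C: 432 − 740 = -308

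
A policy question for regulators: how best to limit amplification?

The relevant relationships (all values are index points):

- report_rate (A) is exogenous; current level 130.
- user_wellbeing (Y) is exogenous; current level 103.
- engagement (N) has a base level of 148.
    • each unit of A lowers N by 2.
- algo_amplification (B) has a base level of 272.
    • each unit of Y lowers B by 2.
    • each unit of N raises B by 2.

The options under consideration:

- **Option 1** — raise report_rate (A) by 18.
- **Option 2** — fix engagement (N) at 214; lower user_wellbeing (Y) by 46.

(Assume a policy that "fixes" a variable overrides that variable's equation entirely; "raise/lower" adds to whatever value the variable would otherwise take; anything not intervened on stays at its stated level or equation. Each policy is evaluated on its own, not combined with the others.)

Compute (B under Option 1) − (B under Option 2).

Option 1 (A + 18):
  A = 130 + 18 = 148
  Y = 103
  N = 148 − 2·148 = -148
  B = 272 − 2·103 + 2·(-148) = -230
Option 2 (N := 214, Y − 46):
  A = 130
  Y = 103 − 46 = 57
  N = 214
  B = 272 − 2·57 + 2·214 = 586
B: -230 − 586 = -816

-816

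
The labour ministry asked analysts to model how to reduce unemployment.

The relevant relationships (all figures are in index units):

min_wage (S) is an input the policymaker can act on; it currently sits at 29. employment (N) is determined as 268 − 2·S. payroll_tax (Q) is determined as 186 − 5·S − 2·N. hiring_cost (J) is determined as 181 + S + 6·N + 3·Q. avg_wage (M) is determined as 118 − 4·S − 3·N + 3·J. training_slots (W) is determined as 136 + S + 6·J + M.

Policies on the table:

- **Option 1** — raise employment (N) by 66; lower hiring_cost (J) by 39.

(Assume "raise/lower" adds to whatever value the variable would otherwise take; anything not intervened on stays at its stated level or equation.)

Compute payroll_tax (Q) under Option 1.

-511

Option 1 (N + 66, J − 39):
  S = 29
  N = 268 − 2·29 (+66 from intervention) = 276
  Q = 186 − 5·29 − 2·276 = -511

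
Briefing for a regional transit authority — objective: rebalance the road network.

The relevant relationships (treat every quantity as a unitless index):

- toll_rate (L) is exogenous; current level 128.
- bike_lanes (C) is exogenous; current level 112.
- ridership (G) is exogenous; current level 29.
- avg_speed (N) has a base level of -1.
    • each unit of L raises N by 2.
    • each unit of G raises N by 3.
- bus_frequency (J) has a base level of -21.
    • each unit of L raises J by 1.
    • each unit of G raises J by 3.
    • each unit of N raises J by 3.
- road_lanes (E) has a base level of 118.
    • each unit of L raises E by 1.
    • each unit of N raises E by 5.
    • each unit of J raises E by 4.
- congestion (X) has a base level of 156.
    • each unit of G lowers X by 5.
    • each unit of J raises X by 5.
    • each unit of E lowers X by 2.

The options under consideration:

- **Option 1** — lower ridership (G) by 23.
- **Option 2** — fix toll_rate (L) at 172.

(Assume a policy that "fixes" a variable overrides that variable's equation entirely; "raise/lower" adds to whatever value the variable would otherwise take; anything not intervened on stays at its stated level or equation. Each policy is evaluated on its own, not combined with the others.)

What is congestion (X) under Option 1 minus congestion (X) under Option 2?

3525

Option 1 (G − 23):
  L = 128
  G = 29 − 23 = 6
  N = -1 + 2·128 + 3·6 = 273
  J = -21 + 128 + 3·6 + 3·273 = 944
  E = 118 + 128 + 5·273 + 4·944 = 5387
  X = 156 − 5·6 + 5·944 − 2·5387 = -5928
Option 2 (L := 172):
  L = 172
  G = 29
  N = -1 + 2·172 + 3·29 = 430
  J = -21 + 172 + 3·29 + 3·430 = 1528
  E = 118 + 172 + 5·430 + 4·1528 = 8552
  X = 156 − 5·29 + 5·1528 − 2·8552 = -9453
X: -5928 − (-9453) = 3525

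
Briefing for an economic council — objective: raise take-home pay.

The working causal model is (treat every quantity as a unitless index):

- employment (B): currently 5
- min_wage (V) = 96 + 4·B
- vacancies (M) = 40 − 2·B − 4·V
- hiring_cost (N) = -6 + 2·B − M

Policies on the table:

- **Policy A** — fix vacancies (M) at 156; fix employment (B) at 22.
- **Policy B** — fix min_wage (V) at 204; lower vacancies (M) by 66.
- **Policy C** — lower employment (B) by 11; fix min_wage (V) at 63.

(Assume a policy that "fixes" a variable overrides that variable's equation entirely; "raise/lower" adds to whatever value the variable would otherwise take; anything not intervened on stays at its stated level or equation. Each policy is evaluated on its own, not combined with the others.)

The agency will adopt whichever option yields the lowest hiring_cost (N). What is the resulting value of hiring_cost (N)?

-118

Policy A (M := 156, B := 22):
  B = 22
  V = 96 + 4·22 = 184
  M = 156
  N = -6 + 2·22 − 156 = -118
Policy B (V := 204, M − 66):
  B = 5
  V = 204
  M = 40 − 2·5 − 4·204 (−66 from intervention) = -852
  N = -6 + 2·5 − (-852) = 856
Policy C (B − 11, V := 63):
  B = 5 − 11 = -6
  V = 63
  M = 40 − 2·(-6) − 4·63 = -200
  N = -6 + 2·(-6) − (-200) = 182
Comparing — Policy A: N=-118, Policy B: N=856, Policy C: N=182. Lowest is -118 (Policy A).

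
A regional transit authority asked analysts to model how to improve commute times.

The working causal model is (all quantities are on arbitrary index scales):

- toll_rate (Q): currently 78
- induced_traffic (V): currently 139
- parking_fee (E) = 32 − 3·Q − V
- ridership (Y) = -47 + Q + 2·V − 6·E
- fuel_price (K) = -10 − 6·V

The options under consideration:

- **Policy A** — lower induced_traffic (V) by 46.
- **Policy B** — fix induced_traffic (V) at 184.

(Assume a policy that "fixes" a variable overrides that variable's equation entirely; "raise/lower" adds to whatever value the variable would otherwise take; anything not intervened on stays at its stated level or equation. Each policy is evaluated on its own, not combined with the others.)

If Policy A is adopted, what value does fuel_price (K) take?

-568

Policy A (V − 46):
  V = 139 − 46 = 93
  K = -10 − 6·93 = -568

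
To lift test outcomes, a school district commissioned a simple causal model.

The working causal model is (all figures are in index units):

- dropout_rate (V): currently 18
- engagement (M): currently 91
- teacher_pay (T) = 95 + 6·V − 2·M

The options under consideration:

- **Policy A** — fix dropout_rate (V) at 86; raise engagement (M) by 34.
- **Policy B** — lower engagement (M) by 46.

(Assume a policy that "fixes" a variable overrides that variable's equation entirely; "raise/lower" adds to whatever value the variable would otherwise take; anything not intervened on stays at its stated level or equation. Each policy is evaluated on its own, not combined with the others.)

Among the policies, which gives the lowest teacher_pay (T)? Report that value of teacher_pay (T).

113

Policy A (V := 86, M + 34):
  V = 86
  M = 91 + 34 = 125
  T = 95 + 6·86 − 2·125 = 361
Policy B (M − 46):
  V = 18
  M = 91 − 46 = 45
  T = 95 + 6·18 − 2·45 = 113
Comparing — Policy A: T=361, Policy B: T=113. Lowest is 113 (Policy B).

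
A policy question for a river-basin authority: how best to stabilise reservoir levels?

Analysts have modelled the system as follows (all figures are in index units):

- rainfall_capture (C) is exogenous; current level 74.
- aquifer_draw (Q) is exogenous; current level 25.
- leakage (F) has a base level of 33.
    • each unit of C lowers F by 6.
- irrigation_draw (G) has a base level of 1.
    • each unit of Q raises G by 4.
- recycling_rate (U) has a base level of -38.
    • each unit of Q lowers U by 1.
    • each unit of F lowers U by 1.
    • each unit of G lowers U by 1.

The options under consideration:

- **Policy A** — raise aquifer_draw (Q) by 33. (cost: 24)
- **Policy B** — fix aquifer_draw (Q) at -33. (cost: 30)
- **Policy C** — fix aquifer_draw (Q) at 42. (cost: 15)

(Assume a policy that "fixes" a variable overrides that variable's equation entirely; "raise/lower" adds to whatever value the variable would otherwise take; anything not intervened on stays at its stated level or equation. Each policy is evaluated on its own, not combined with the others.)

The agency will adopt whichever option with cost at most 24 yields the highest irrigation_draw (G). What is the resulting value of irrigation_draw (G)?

233

Policy A (Q + 33):
  Q = 25 + 33 = 58
  G = 1 + 4·58 = 233
Policy C (Q := 42):
  Q = 42
  G = 1 + 4·42 = 169
Comparing — Policy A: G=233, Policy C: G=169. Highest is 233 (Policy A).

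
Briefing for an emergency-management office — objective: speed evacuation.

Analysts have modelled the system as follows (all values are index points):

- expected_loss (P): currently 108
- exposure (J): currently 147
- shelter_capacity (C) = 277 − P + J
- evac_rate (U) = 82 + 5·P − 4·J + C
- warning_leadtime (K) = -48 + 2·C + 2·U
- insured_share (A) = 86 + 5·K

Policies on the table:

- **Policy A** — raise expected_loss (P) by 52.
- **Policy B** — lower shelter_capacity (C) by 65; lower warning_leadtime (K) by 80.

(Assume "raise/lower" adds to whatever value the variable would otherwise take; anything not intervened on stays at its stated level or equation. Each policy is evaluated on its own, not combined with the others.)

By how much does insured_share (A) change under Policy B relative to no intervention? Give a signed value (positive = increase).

Baseline:
  P = 108
  J = 147
  C = 277 − 108 + 147 = 316
  U = 82 + 5·108 − 4·147 + 316 = 350
  K = -48 + 2·316 + 2·350 = 1284
  A = 86 + 5·1284 = 6506
Policy B (C − 65, K − 80):
  P = 108
  J = 147
  C = 277 − 108 + 147 (−65 from intervention) = 251
  U = 82 + 5·108 − 4·147 + 251 = 285
  K = -48 + 2·251 + 2·285 (−80 from intervention) = 944
  A = 86 + 5·944 = 4806
Change in A: 4806 − 6506 = -1700

-1700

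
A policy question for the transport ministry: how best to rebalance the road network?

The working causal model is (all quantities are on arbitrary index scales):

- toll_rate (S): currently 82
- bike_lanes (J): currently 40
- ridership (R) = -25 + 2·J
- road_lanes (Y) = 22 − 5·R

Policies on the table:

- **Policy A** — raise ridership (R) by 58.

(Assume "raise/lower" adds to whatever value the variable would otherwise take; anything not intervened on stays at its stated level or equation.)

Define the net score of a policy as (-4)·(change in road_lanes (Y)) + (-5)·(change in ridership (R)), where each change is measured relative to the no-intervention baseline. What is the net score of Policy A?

Baseline:
  J = 40
  R = -25 + 2·40 = 55
  Y = 22 − 5·55 = -253
Policy A (R + 58):
  J = 40
  R = -25 + 2·40 (+58 from intervention) = 113
  Y = 22 − 5·113 = -543
ΔY = -543 − (-253) = -290; ΔR = 113 − 55 = 58
Score = (-4)·(-290) + (-5)·58 = 870

870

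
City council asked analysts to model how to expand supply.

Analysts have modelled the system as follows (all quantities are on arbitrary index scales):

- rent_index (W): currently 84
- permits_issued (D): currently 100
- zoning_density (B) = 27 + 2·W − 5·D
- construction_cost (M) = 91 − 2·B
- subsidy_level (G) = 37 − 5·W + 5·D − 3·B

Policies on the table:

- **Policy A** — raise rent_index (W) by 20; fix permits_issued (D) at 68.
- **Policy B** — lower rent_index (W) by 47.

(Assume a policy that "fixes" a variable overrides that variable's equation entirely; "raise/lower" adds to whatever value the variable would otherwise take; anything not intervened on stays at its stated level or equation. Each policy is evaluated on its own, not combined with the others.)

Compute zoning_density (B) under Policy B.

-399

Policy B (W − 47):
  W = 84 − 47 = 37
  D = 100
  B = 27 + 2·37 − 5·100 = -399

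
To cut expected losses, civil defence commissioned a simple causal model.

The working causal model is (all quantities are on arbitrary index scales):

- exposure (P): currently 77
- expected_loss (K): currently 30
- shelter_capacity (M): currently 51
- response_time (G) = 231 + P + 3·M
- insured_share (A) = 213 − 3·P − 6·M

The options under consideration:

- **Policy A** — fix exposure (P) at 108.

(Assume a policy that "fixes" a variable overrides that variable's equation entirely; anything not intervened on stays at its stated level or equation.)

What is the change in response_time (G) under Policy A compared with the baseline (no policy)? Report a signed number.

31

Baseline:
  P = 77
  M = 51
  G = 231 + 77 + 3·51 = 461
Policy A (P := 108):
  P = 108
  M = 51
  G = 231 + 108 + 3·51 = 492
Change in G: 492 − 461 = 31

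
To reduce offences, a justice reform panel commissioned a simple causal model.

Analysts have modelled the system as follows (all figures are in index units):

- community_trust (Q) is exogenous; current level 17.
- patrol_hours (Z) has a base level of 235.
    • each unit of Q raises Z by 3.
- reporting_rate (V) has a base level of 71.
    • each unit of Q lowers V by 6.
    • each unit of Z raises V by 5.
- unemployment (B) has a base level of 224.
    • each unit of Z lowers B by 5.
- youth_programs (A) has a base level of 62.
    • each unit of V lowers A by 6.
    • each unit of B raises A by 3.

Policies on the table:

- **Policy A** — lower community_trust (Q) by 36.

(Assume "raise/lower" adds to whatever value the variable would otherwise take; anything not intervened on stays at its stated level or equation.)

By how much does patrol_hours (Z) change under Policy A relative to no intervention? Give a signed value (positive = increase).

-108

Baseline:
  Q = 17
  Z = 235 + 3·17 = 286
Policy A (Q − 36):
  Q = 17 − 36 = -19
  Z = 235 + 3·(-19) = 178
Change in Z: 178 − 286 = -108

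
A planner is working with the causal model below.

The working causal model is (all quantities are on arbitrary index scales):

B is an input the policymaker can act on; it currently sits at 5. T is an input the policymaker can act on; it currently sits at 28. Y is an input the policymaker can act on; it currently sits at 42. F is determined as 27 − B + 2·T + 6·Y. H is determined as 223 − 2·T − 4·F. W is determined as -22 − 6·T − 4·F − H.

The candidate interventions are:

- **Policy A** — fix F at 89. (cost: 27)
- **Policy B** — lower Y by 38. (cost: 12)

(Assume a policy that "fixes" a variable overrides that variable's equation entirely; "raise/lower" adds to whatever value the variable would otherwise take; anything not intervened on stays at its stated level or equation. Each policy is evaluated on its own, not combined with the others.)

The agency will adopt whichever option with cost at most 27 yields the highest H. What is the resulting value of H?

Policy A (F := 89):
  B = 5
  T = 28
  Y = 42
  F = 89
  H = 223 − 2·28 − 4·89 = -189
Policy B (Y − 38):
  B = 5
  T = 28
  Y = 42 − 38 = 4
  F = 27 − 5 + 2·28 + 6·4 = 102
  H = 223 − 2·28 − 4·102 = -241
Comparing — Policy A: H=-189, Policy B: H=-241. Highest is -189 (Policy A).

-189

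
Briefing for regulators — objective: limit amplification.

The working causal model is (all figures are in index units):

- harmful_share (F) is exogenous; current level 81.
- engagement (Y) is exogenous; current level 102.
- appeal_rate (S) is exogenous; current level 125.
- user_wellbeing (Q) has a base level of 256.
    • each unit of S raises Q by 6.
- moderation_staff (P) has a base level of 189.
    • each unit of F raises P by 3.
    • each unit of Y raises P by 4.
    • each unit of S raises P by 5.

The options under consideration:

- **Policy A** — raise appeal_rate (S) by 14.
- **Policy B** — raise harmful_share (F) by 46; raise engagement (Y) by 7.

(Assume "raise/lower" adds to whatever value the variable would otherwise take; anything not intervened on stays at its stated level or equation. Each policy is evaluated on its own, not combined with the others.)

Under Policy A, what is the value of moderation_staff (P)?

Policy A (S + 14):
  F = 81
  Y = 102
  S = 125 + 14 = 139
  P = 189 + 3·81 + 4·102 + 5·139 = 1535

1535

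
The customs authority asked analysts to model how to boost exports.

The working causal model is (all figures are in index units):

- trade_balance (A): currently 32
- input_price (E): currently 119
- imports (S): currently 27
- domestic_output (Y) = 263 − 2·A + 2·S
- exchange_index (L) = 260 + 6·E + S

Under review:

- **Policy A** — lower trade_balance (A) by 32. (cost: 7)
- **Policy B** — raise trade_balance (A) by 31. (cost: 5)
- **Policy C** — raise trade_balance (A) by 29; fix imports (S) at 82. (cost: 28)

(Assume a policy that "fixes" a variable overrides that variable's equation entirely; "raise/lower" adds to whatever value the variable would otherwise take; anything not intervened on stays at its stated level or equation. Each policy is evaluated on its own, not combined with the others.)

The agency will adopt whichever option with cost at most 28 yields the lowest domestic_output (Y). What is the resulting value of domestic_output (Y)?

191

Policy A (A − 32):
  A = 32 − 32 = 0
  S = 27
  Y = 263 − 2·0 + 2·27 = 317
Policy B (A + 31):
  A = 32 + 31 = 63
  S = 27
  Y = 263 − 2·63 + 2·27 = 191
Policy C (A + 29, S := 82):
  A = 32 + 29 = 61
  S = 82
  Y = 263 − 2·61 + 2·82 = 305
Comparing — Policy A: Y=317, Policy B: Y=191, Policy C: Y=305. Lowest is 191 (Policy B).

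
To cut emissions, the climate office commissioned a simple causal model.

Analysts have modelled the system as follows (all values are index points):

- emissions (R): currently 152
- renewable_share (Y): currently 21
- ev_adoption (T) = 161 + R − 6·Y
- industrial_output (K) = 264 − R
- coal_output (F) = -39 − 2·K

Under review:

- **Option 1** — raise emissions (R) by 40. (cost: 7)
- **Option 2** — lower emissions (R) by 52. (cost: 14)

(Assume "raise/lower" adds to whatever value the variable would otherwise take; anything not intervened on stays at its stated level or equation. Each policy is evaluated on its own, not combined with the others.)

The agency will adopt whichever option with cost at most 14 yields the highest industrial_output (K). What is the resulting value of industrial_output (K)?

164

Option 1 (R + 40):
  R = 152 + 40 = 192
  K = 264 − 192 = 72
Option 2 (R − 52):
  R = 152 − 52 = 100
  K = 264 − 100 = 164
Comparing — Option 1: K=72, Option 2: K=164. Highest is 164 (Option 2).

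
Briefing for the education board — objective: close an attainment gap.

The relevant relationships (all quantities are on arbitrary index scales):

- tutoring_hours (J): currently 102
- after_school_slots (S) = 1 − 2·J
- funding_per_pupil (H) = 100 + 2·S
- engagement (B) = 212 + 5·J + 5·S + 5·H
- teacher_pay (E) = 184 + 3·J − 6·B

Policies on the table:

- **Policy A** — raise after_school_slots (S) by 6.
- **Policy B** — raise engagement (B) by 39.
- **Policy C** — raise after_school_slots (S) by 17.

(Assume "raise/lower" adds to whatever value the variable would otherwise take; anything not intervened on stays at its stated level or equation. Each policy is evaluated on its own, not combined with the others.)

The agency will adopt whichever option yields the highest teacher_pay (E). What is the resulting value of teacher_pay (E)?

11194

Policy A (S + 6):
  J = 102
  S = 1 − 2·102 (+6 from intervention) = -197
  H = 100 + 2·(-197) = -294
  B = 212 + 5·102 + 5·(-197) + 5·(-294) = -1733
  E = 184 + 3·102 − 6·(-1733) = 10888
Policy B (B + 39):
  J = 102
  S = 1 − 2·102 = -203
  H = 100 + 2·(-203) = -306
  B = 212 + 5·102 + 5·(-203) + 5·(-306) (+39 from intervention) = -1784
  E = 184 + 3·102 − 6·(-1784) = 11194
Policy C (S + 17):
  J = 102
  S = 1 − 2·102 (+17 from intervention) = -186
  H = 100 + 2·(-186) = -272
  B = 212 + 5·102 + 5·(-186) + 5·(-272) = -1568
  E = 184 + 3·102 − 6·(-1568) = 9898
Comparing — Policy A: E=10888, Policy B: E=11194, Policy C: E=9898. Highest is 11194 (Policy B).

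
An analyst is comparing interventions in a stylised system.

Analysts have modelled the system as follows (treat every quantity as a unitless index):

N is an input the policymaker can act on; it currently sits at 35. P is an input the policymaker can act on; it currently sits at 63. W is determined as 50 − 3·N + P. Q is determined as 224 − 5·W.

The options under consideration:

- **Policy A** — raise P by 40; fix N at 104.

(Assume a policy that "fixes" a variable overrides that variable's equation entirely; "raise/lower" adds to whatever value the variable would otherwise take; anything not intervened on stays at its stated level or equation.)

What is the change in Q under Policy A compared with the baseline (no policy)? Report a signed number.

Baseline:
  N = 35
  P = 63
  W = 50 − 3·35 + 63 = 8
  Q = 224 − 5·8 = 184
Policy A (P + 40, N := 104):
  N = 104
  P = 63 + 40 = 103
  W = 50 − 3·104 + 103 = -159
  Q = 224 − 5·(-159) = 1019
Change in Q: 1019 − 184 = 835

835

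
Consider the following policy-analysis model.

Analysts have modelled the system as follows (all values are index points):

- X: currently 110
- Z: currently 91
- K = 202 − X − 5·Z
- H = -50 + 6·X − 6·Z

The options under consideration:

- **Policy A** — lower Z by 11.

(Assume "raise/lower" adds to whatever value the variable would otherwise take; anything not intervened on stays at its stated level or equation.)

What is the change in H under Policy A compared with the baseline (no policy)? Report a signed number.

Baseline:
  X = 110
  Z = 91
  H = -50 + 6·110 − 6·91 = 64
Policy A (Z − 11):
  X = 110
  Z = 91 − 11 = 80
  H = -50 + 6·110 − 6·80 = 130
Change in H: 130 − 64 = 66

66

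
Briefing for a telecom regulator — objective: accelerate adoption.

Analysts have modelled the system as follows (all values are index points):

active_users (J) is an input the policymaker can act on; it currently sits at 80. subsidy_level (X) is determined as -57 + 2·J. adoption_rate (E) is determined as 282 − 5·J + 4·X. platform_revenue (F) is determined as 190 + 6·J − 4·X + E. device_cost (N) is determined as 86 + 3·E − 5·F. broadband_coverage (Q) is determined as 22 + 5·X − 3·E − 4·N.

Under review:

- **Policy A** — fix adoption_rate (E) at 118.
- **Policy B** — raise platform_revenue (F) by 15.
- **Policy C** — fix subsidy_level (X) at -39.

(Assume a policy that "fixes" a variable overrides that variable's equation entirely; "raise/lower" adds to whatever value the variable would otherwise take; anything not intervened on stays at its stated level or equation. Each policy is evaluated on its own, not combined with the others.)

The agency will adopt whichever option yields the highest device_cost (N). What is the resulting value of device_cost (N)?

-1440

Policy A (E := 118):
  J = 80
  X = -57 + 2·80 = 103
  E = 118
  F = 190 + 6·80 − 4·103 + 118 = 376
  N = 86 + 3·118 − 5·376 = -1440
Policy B (F + 15):
  J = 80
  X = -57 + 2·80 = 103
  E = 282 − 5·80 + 4·103 = 294
  F = 190 + 6·80 − 4·103 + 294 (+15 from intervention) = 567
  N = 86 + 3·294 − 5·567 = -1867
Policy C (X := -39):
  J = 80
  X = -39
  E = 282 − 5·80 + 4·(-39) = -274
  F = 190 + 6·80 − 4·(-39) + (-274) = 552
  N = 86 + 3·(-274) − 5·552 = -3496
Comparing — Policy A: N=-1440, Policy B: N=-1867, Policy C: N=-3496. Highest is -1440 (Policy A).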